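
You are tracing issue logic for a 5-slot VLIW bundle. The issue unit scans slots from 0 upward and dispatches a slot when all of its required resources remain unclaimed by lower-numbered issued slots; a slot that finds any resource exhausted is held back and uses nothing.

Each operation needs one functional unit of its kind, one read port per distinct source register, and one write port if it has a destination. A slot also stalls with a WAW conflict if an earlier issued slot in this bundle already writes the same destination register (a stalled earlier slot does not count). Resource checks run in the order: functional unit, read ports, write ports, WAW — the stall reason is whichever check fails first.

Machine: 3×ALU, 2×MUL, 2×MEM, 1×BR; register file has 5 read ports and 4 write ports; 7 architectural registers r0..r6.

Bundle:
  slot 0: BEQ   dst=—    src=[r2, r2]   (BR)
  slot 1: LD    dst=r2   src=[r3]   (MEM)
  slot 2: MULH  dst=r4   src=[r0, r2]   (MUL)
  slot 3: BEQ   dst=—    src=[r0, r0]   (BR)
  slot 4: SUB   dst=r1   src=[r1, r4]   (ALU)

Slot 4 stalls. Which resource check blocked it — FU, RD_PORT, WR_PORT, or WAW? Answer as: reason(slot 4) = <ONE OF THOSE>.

reason(slot 4) = RD_PORT

slot 0 (BR): ISSUE — free A3,Mu2,Ld2,B0 rp4 wp4
slot 1 (MEM): ISSUE — free A3,Mu2,Ld1,B0 rp3 wp3
slot 2 (MUL): ISSUE — free A3,Mu1,Ld1,B0 rp1 wp2
slot 3 (BR): stall FU — free A3,Mu1,Ld1,B0 rp1 wp2
slot 4 (ALU): stall RD_PORT — free A3,Mu1,Ld1,B0 rp1 wp2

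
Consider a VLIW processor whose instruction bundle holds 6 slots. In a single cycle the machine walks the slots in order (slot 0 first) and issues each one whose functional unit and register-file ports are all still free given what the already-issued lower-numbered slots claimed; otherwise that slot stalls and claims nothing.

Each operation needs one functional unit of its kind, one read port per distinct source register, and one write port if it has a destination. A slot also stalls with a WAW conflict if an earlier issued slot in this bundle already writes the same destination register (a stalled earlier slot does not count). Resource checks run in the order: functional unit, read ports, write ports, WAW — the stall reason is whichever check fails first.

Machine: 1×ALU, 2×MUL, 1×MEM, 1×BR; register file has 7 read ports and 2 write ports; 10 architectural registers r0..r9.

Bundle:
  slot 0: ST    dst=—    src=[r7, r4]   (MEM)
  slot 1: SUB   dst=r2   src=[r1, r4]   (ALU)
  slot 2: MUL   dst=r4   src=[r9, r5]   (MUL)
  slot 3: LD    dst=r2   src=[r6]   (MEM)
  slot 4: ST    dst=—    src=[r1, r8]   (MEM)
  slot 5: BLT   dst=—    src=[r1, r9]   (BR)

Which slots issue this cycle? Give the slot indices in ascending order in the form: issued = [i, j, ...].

issued = [0, 1, 2]

slot 0 (MEM): ISSUE — free A1,Mu2,Ld0,B1 rp5 wp2
slot 1 (ALU): ISSUE — free A0,Mu2,Ld0,B1 rp3 wp1
slot 2 (MUL): ISSUE — free A0,Mu1,Ld0,B1 rp1 wp0
slot 3 (MEM): stall FU — free A0,Mu1,Ld0,B1 rp1 wp0
slot 4 (MEM): stall FU — free A0,Mu1,Ld0,B1 rp1 wp0
slot 5 (BR): stall RD_PORT — free A0,Mu1,Ld0,B1 rp1 wp0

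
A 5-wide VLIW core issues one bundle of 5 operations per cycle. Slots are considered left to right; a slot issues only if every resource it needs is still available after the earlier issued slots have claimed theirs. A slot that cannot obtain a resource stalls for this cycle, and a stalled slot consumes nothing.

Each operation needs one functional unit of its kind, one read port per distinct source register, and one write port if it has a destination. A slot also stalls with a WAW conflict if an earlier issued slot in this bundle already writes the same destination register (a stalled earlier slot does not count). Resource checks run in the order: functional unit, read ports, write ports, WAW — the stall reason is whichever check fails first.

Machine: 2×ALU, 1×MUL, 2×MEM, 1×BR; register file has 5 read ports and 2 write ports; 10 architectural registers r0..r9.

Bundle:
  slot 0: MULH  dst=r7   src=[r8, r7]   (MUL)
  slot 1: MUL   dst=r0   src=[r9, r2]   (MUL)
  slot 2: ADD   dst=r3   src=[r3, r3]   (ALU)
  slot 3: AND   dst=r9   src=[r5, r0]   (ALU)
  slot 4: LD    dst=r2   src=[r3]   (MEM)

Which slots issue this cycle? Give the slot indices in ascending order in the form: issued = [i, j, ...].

issued = [0, 2]

[0] MUL needs rd=2 wr=1: ok; after: ALU=2 MUL=0 MEM=2 BR=1, R=3, W=1
[1] MUL needs rd=2 wr=1: FU; after: ALU=2 MUL=0 MEM=2 BR=1, R=3, W=1
[2] ALU needs rd=1 wr=1: ok; after: ALU=1 MUL=0 MEM=2 BR=1, R=2, W=0
[3] ALU needs rd=2 wr=1: WR_PORT; after: ALU=1 MUL=0 MEM=2 BR=1, R=2, W=0
[4] MEM needs rd=1 wr=1: WR_PORT; after: ALU=1 MUL=0 MEM=2 BR=1, R=2, W=0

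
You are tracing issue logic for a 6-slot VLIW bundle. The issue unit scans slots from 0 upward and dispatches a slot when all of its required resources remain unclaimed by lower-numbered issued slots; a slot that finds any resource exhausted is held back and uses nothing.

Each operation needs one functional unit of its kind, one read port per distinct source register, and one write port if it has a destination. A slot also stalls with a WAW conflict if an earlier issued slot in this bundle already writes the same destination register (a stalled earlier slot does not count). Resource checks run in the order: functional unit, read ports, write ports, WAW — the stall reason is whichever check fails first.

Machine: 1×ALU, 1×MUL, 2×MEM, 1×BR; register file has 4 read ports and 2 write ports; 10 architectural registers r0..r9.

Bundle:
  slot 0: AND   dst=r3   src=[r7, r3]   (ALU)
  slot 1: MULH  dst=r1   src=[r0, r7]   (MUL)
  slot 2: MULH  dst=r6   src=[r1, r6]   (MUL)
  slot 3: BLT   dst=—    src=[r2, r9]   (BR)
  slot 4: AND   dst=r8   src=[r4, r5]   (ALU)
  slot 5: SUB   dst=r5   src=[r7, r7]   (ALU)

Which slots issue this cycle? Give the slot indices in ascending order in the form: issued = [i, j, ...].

issued = [0, 1]

  0. ALU→r3 ⇒ go  {0A/1Mu/2Ld/1B | 2r 1w}
  1. MUL→r1 ⇒ go  {0A/0Mu/2Ld/1B | 0r 0w}
  2. MUL→r6 ⇒ no(FU)  {0A/0Mu/2Ld/1B | 0r 0w}
  3. BR ⇒ no(RD_PORT)  {0A/0Mu/2Ld/1B | 0r 0w}
  4. ALU→r8 ⇒ no(FU)  {0A/0Mu/2Ld/1B | 0r 0w}
  5. ALU→r5 ⇒ no(FU)  {0A/0Mu/2Ld/1B | 0r 0w}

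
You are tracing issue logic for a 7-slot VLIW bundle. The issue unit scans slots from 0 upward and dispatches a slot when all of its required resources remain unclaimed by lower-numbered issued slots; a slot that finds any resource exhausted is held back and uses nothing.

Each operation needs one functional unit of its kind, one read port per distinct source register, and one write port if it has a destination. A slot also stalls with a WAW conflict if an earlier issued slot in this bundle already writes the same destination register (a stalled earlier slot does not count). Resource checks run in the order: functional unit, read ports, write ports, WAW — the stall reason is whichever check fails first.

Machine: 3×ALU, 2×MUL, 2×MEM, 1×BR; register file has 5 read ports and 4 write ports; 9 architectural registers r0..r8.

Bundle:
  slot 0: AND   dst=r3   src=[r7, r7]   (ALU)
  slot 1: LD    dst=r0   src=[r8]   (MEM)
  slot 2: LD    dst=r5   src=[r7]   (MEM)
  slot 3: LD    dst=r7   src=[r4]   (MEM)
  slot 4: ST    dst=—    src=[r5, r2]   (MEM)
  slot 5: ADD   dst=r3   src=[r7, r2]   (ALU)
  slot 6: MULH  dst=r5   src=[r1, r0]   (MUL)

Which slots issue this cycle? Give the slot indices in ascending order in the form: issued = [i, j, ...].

  0. ALU→r3 ⇒ go  {2A/2Mu/2Ld/1B | 4r 3w}
  1. MEM→r0 ⇒ go  {2A/2Mu/1Ld/1B | 3r 2w}
  2. MEM→r5 ⇒ go  {2A/2Mu/0Ld/1B | 2r 1w}
  3. MEM→r7 ⇒ no(FU)  {2A/2Mu/0Ld/1B | 2r 1w}
  4. MEM ⇒ no(FU)  {2A/2Mu/0Ld/1B | 2r 1w}
  5. ALU→r3 ⇒ no(WAW)  {2A/2Mu/0Ld/1B | 2r 1w}
  6. MUL→r5 ⇒ no(WAW)  {2A/2Mu/0Ld/1B | 2r 1w}

issued = [0, 1, 2]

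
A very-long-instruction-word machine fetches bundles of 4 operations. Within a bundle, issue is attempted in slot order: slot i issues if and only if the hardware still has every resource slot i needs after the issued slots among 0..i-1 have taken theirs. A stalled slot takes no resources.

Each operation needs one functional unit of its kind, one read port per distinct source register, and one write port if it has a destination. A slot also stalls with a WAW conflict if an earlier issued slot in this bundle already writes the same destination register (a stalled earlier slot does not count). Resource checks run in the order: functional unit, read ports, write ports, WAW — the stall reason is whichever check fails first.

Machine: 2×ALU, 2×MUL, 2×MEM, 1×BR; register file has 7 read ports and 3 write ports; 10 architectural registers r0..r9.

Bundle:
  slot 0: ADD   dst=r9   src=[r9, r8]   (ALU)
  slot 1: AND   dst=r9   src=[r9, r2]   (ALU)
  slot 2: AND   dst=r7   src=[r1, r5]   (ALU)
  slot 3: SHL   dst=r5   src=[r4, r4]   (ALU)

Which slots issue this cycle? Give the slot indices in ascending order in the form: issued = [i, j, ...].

[0] ALU needs rd=2 wr=1: ok; after: ALU=1 MUL=2 MEM=2 BR=1, R=5, W=2
[1] ALU needs rd=2 wr=1: WAW; after: ALU=1 MUL=2 MEM=2 BR=1, R=5, W=2
[2] ALU needs rd=2 wr=1: ok; after: ALU=0 MUL=2 MEM=2 BR=1, R=3, W=1
[3] ALU needs rd=1 wr=1: FU; after: ALU=0 MUL=2 MEM=2 BR=1, R=3, W=1

issued = [0, 2]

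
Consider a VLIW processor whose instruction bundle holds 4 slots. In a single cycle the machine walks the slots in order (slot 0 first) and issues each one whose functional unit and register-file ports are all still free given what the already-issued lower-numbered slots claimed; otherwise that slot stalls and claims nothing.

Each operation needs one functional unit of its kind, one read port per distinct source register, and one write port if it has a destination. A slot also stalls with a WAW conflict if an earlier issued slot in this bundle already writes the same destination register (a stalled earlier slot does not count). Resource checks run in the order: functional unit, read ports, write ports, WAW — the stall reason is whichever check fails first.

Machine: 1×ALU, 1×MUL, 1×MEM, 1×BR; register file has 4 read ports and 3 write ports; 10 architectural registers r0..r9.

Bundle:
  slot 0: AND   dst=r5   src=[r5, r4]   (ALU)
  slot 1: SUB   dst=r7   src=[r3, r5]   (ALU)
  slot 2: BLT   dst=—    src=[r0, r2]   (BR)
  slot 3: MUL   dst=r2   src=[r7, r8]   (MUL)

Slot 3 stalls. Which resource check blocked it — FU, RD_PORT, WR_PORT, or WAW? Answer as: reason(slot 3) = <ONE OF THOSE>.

reason(slot 3) = RD_PORT

(0) want 1×ALU +2rd +1wr — yes → AL0|MU1|ME1|BR1|rd2|wr2
(1) want 1×ALU +2rd +1wr — FU → AL0|MU1|ME1|BR1|rd2|wr2
(2) want 1×BR +2rd +0wr — yes → AL0|MU1|ME1|BR0|rd0|wr2
(3) want 1×MUL +2rd +1wr — RD_PORT → AL0|MU1|ME1|BR0|rd0|wr2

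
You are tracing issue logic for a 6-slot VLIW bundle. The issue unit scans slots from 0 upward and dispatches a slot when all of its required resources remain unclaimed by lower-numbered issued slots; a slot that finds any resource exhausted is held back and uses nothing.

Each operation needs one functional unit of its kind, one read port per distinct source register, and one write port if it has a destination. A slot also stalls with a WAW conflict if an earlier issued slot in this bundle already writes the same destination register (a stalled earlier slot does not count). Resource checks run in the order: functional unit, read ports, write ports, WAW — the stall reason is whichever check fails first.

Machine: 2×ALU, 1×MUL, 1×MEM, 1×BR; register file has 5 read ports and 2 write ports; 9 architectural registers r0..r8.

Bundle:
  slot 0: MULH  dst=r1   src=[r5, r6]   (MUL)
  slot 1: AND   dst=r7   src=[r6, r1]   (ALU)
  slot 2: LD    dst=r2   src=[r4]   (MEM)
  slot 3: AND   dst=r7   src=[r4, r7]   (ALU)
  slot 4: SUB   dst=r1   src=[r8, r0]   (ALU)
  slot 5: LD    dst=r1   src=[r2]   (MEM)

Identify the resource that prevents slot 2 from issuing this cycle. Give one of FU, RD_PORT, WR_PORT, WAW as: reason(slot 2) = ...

reason(slot 2) = WR_PORT

[0] MUL needs rd=2 wr=1: ok; after: ALU=2 MUL=0 MEM=1 BR=1, R=3, W=1
[1] ALU needs rd=2 wr=1: ok; after: ALU=1 MUL=0 MEM=1 BR=1, R=1, W=0
[2] MEM needs rd=1 wr=1: WR_PORT; after: ALU=1 MUL=0 MEM=1 BR=1, R=1, W=0
[3] ALU needs rd=2 wr=1: RD_PORT; after: ALU=1 MUL=0 MEM=1 BR=1, R=1, W=0
[4] ALU needs rd=2 wr=1: RD_PORT; after: ALU=1 MUL=0 MEM=1 BR=1, R=1, W=0
[5] MEM needs rd=1 wr=1: WR_PORT; after: ALU=1 MUL=0 MEM=1 BR=1, R=1, W=0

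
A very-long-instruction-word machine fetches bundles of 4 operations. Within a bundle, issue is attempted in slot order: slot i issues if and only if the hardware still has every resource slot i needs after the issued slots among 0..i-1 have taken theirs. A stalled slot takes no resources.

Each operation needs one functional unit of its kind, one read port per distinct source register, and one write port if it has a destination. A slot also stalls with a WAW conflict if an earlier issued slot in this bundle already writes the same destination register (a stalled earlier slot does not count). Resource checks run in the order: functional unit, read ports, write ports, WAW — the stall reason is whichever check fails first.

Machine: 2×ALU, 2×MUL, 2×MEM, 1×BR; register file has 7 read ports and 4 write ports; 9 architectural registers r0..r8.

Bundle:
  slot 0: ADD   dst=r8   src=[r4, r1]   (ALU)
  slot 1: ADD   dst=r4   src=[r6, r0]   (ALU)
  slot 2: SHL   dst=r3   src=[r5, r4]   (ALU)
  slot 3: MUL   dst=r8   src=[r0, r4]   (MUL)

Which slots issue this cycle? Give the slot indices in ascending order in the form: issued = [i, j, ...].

issued = [0, 1]

  0. ALU→r8 ⇒ go  {1A/2Mu/2Ld/1B | 5r 3w}
  1. ALU→r4 ⇒ go  {0A/2Mu/2Ld/1B | 3r 2w}
  2. ALU→r3 ⇒ no(FU)  {0A/2Mu/2Ld/1B | 3r 2w}
  3. MUL→r8 ⇒ no(WAW)  {0A/2Mu/2Ld/1B | 3r 2w}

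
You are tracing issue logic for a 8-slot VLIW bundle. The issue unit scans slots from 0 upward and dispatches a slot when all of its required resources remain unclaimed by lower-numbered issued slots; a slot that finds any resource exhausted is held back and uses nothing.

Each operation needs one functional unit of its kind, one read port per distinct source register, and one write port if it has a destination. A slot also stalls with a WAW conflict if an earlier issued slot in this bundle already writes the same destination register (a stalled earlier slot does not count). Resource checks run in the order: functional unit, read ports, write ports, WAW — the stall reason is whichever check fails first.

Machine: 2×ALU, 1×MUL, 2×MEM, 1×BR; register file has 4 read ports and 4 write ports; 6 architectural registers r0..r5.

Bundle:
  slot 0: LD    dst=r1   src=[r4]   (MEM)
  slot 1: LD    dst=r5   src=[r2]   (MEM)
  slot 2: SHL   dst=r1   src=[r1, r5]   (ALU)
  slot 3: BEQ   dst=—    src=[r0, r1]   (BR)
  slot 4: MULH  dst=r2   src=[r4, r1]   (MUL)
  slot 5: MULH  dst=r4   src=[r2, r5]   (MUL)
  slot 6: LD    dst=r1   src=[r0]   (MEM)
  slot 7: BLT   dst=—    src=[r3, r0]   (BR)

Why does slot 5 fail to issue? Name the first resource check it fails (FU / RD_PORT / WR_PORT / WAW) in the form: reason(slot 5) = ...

(0) want 1×MEM +1rd +1wr — yes → AL2|MU1|ME1|BR1|rd3|wr3
(1) want 1×MEM +1rd +1wr — yes → AL2|MU1|ME0|BR1|rd2|wr2
(2) want 1×ALU +2rd +1wr — WAW → AL2|MU1|ME0|BR1|rd2|wr2
(3) want 1×BR +2rd +0wr — yes → AL2|MU1|ME0|BR0|rd0|wr2
(4) want 1×MUL +2rd +1wr — RD_PORT → AL2|MU1|ME0|BR0|rd0|wr2
(5) want 1×MUL +2rd +1wr — RD_PORT → AL2|MU1|ME0|BR0|rd0|wr2
(6) want 1×MEM +1rd +1wr — FU → AL2|MU1|ME0|BR0|rd0|wr2
(7) want 1×BR +2rd +0wr — FU → AL2|MU1|ME0|BR0|rd0|wr2

reason(slot 5) = RD_PORT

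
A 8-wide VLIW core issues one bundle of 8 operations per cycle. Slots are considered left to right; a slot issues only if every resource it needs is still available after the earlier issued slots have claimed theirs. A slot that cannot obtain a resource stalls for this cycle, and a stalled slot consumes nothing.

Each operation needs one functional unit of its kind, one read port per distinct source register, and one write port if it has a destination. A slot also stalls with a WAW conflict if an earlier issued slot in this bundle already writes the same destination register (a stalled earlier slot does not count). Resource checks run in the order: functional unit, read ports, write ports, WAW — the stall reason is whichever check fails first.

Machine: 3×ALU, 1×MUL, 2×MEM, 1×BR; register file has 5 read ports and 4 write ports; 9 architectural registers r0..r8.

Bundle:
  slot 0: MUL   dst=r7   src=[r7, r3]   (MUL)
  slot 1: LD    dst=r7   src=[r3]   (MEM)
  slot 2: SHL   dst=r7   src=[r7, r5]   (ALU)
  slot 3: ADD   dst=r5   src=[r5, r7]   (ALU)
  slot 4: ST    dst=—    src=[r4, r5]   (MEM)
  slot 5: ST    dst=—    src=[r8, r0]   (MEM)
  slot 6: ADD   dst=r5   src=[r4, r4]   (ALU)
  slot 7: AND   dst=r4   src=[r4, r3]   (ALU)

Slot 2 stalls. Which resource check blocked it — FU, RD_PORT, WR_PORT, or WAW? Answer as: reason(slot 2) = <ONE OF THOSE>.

reason(slot 2) = WAW

slot 0 (MUL): ISSUE — free A3,Mu0,Ld2,B1 rp3 wp3
slot 1 (MEM): stall WAW — free A3,Mu0,Ld2,B1 rp3 wp3
slot 2 (ALU): stall WAW — free A3,Mu0,Ld2,B1 rp3 wp3
slot 3 (ALU): ISSUE — free A2,Mu0,Ld2,B1 rp1 wp2
slot 4 (MEM): stall RD_PORT — free A2,Mu0,Ld2,B1 rp1 wp2
slot 5 (MEM): stall RD_PORT — free A2,Mu0,Ld2,B1 rp1 wp2
slot 6 (ALU): stall WAW — free A2,Mu0,Ld2,B1 rp1 wp2
slot 7 (ALU): stall RD_PORT — free A2,Mu0,Ld2,B1 rp1 wp2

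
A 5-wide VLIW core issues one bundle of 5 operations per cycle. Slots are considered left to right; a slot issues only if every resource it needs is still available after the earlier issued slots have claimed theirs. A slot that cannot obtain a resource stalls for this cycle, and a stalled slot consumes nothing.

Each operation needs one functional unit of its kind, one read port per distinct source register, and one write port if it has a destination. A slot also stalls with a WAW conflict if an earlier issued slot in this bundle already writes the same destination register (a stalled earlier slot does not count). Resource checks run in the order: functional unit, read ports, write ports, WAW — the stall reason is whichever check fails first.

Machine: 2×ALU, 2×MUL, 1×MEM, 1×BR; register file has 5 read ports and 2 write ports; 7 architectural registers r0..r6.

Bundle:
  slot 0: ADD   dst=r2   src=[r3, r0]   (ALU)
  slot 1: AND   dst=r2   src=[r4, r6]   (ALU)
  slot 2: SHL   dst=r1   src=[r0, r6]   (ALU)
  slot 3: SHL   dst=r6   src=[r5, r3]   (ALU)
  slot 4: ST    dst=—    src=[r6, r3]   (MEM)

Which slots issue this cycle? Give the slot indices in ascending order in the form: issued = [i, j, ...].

issued = [0, 2]

[0] ALU needs rd=2 wr=1: ok; after: ALU=1 MUL=2 MEM=1 BR=1, R=3, W=1
[1] ALU needs rd=2 wr=1: WAW; after: ALU=1 MUL=2 MEM=1 BR=1, R=3, W=1
[2] ALU needs rd=2 wr=1: ok; after: ALU=0 MUL=2 MEM=1 BR=1, R=1, W=0
[3] ALU needs rd=2 wr=1: FU; after: ALU=0 MUL=2 MEM=1 BR=1, R=1, W=0
[4] MEM needs rd=2 wr=0: RD_PORT; after: ALU=0 MUL=2 MEM=1 BR=1, R=1, W=0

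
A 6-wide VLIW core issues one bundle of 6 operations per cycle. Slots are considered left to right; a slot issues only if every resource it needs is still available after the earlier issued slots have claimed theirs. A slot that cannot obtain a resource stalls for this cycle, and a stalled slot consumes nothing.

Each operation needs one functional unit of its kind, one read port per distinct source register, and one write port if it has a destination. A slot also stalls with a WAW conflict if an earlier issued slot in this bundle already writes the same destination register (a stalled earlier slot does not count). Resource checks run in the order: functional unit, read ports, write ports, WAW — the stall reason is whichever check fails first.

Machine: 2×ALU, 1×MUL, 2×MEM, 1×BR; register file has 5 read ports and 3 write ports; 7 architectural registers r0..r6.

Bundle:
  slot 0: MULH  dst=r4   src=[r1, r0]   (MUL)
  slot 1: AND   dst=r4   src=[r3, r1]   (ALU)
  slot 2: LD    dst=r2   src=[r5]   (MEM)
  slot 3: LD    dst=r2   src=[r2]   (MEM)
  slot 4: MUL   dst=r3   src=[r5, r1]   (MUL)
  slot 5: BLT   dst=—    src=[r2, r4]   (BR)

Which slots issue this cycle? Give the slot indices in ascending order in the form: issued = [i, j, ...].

issued = [0, 2, 5]

[0] MUL needs rd=2 wr=1: ok; after: ALU=2 MUL=0 MEM=2 BR=1, R=3, W=2
[1] ALU needs rd=2 wr=1: WAW; after: ALU=2 MUL=0 MEM=2 BR=1, R=3, W=2
[2] MEM needs rd=1 wr=1: ok; after: ALU=2 MUL=0 MEM=1 BR=1, R=2, W=1
[3] MEM needs rd=1 wr=1: WAW; after: ALU=2 MUL=0 MEM=1 BR=1, R=2, W=1
[4] MUL needs rd=2 wr=1: FU; after: ALU=2 MUL=0 MEM=1 BR=1, R=2, W=1
[5] BR needs rd=2 wr=0: ok; after: ALU=2 MUL=0 MEM=1 BR=0, R=0, W=1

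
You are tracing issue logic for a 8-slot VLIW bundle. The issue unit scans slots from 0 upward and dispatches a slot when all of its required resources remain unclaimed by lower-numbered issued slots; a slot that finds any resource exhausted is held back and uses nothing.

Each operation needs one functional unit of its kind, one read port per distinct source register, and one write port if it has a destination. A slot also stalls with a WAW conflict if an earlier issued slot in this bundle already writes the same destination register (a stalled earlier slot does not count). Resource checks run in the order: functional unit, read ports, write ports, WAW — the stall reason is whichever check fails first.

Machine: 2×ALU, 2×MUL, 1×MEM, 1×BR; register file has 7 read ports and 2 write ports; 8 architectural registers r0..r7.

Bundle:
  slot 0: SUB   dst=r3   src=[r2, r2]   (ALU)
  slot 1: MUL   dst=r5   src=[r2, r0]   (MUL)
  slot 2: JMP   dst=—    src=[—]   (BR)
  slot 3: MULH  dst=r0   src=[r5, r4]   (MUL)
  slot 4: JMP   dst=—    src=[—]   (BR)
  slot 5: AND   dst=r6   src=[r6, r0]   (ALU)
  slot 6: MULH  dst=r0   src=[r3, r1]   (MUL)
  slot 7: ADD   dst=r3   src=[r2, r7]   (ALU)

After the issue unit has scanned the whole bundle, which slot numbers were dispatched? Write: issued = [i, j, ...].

issued = [0, 1, 2]

  0. ALU→r3 ⇒ go  {1A/2Mu/1Ld/1B | 6r 1w}
  1. MUL→r5 ⇒ go  {1A/1Mu/1Ld/1B | 4r 0w}
  2. BR ⇒ go  {1A/1Mu/1Ld/0B | 4r 0w}
  3. MUL→r0 ⇒ no(WR_PORT)  {1A/1Mu/1Ld/0B | 4r 0w}
  4. BR ⇒ no(FU)  {1A/1Mu/1Ld/0B | 4r 0w}
  5. ALU→r6 ⇒ no(WR_PORT)  {1A/1Mu/1Ld/0B | 4r 0w}
  6. MUL→r0 ⇒ no(WR_PORT)  {1A/1Mu/1Ld/0B | 4r 0w}
  7. ALU→r3 ⇒ no(WR_PORT)  {1A/1Mu/1Ld/0B | 4r 0w}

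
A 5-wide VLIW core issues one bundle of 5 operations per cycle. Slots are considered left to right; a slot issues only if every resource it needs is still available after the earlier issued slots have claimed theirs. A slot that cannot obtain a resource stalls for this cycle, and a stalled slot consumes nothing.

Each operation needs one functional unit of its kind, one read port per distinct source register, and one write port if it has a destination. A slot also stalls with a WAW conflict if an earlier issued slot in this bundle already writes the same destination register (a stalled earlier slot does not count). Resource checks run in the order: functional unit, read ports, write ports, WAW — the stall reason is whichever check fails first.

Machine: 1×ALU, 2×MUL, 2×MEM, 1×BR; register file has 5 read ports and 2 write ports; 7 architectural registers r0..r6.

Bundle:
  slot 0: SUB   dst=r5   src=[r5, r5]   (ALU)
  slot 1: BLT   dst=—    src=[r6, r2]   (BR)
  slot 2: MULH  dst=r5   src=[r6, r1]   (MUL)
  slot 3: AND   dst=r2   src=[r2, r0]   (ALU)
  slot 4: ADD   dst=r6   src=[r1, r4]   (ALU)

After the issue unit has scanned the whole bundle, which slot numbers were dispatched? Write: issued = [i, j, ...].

[0] ALU needs rd=1 wr=1: ok; after: ALU=0 MUL=2 MEM=2 BR=1, R=4, W=1
[1] BR needs rd=2 wr=0: ok; after: ALU=0 MUL=2 MEM=2 BR=0, R=2, W=1
[2] MUL needs rd=2 wr=1: WAW; after: ALU=0 MUL=2 MEM=2 BR=0, R=2, W=1
[3] ALU needs rd=2 wr=1: FU; after: ALU=0 MUL=2 MEM=2 BR=0, R=2, W=1
[4] ALU needs rd=2 wr=1: FU; after: ALU=0 MUL=2 MEM=2 BR=0, R=2, W=1

issued = [0, 1]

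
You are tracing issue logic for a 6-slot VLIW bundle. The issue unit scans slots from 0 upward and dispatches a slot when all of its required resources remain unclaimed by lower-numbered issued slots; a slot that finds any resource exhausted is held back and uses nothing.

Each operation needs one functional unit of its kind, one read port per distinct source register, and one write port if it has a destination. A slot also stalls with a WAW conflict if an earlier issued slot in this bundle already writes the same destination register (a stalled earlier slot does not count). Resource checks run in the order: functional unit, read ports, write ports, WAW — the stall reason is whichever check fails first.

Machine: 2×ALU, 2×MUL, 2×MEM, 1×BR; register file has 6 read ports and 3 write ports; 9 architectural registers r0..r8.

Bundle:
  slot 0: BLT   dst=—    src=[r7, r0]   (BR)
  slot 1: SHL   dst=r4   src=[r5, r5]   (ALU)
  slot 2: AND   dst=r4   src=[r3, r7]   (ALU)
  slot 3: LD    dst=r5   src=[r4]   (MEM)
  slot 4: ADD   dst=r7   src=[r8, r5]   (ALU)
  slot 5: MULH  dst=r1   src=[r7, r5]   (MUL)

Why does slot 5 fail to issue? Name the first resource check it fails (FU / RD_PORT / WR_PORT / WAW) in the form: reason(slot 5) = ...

(0) want 1×BR +2rd +0wr — yes → AL2|MU2|ME2|BR0|rd4|wr3
(1) want 1×ALU +1rd +1wr — yes → AL1|MU2|ME2|BR0|rd3|wr2
(2) want 1×ALU +2rd +1wr — WAW → AL1|MU2|ME2|BR0|rd3|wr2
(3) want 1×MEM +1rd +1wr — yes → AL1|MU2|ME1|BR0|rd2|wr1
(4) want 1×ALU +2rd +1wr — yes → AL0|MU2|ME1|BR0|rd0|wr0
(5) want 1×MUL +2rd +1wr — RD_PORT → AL0|MU2|ME1|BR0|rd0|wr0

reason(slot 5) = RD_PORT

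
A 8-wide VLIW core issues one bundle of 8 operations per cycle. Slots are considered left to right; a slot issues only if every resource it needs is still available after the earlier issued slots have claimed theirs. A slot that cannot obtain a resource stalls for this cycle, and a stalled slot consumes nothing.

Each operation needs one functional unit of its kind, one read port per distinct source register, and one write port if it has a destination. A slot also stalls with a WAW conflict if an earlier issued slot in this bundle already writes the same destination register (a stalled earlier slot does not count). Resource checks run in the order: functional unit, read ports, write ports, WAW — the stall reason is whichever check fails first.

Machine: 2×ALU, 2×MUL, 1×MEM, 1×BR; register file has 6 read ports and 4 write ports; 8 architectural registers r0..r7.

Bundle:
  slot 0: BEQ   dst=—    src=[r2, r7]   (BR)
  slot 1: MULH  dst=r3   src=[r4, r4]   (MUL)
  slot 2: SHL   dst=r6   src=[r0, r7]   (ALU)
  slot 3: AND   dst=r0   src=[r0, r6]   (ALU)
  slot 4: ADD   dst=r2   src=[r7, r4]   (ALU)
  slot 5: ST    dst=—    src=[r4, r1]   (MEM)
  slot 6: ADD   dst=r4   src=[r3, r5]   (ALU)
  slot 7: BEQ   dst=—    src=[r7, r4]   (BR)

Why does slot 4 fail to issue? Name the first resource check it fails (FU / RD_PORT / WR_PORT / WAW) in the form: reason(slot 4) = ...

  0. BR ⇒ go  {2A/2Mu/1Ld/0B | 4r 4w}
  1. MUL→r3 ⇒ go  {2A/1Mu/1Ld/0B | 3r 3w}
  2. ALU→r6 ⇒ go  {1A/1Mu/1Ld/0B | 1r 2w}
  3. ALU→r0 ⇒ no(RD_PORT)  {1A/1Mu/1Ld/0B | 1r 2w}
  4. ALU→r2 ⇒ no(RD_PORT)  {1A/1Mu/1Ld/0B | 1r 2w}
  5. MEM ⇒ no(RD_PORT)  {1A/1Mu/1Ld/0B | 1r 2w}
  6. ALU→r4 ⇒ no(RD_PORT)  {1A/1Mu/1Ld/0B | 1r 2w}
  7. BR ⇒ no(FU)  {1A/1Mu/1Ld/0B | 1r 2w}

reason(slot 4) = RD_PORT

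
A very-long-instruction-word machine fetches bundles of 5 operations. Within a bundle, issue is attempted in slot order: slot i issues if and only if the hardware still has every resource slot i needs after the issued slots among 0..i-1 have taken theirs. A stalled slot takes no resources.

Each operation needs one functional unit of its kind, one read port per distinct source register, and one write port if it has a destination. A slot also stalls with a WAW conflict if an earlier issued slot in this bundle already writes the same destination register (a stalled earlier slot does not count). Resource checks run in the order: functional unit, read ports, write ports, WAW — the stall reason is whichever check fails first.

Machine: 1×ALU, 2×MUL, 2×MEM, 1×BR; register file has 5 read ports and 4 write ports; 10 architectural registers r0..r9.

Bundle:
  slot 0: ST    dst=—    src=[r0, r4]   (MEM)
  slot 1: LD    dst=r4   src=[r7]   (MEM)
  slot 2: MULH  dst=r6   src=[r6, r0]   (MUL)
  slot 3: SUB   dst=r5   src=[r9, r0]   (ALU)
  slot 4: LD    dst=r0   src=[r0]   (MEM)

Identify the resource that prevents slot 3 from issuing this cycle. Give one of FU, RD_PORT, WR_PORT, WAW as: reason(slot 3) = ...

#0 MEM src=r0,r4 dispatched  <A:1 Mu:2 Ld:1 B:1 rd:3 wr:4>
#1 MEM src=r7 dispatched  <A:1 Mu:2 Ld:0 B:1 rd:2 wr:3>
#2 MUL src=r6,r0 dispatched  <A:1 Mu:1 Ld:0 B:1 rd:0 wr:2>
#3 ALU src=r9,r0 held:RD_PORT  <A:1 Mu:1 Ld:0 B:1 rd:0 wr:2>
#4 MEM src=r0 held:FU  <A:1 Mu:1 Ld:0 B:1 rd:0 wr:2>

reason(slot 3) = RD_PORT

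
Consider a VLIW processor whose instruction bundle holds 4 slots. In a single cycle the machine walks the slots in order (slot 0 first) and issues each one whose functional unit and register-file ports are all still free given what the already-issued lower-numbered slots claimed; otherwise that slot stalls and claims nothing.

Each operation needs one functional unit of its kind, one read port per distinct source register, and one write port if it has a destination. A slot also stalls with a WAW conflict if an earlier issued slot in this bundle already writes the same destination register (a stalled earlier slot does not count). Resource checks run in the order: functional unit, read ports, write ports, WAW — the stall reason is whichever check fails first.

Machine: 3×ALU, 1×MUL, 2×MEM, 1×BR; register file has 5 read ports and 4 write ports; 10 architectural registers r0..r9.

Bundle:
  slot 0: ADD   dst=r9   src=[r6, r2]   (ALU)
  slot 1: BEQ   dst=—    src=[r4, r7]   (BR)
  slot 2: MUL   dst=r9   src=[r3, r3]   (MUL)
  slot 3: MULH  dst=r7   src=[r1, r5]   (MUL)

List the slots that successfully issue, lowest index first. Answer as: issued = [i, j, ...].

  0. ALU→r9 ⇒ go  {2A/1Mu/2Ld/1B | 3r 3w}
  1. BR ⇒ go  {2A/1Mu/2Ld/0B | 1r 3w}
  2. MUL→r9 ⇒ no(WAW)  {2A/1Mu/2Ld/0B | 1r 3w}
  3. MUL→r7 ⇒ no(RD_PORT)  {2A/1Mu/2Ld/0B | 1r 3w}

issued = [0, 1]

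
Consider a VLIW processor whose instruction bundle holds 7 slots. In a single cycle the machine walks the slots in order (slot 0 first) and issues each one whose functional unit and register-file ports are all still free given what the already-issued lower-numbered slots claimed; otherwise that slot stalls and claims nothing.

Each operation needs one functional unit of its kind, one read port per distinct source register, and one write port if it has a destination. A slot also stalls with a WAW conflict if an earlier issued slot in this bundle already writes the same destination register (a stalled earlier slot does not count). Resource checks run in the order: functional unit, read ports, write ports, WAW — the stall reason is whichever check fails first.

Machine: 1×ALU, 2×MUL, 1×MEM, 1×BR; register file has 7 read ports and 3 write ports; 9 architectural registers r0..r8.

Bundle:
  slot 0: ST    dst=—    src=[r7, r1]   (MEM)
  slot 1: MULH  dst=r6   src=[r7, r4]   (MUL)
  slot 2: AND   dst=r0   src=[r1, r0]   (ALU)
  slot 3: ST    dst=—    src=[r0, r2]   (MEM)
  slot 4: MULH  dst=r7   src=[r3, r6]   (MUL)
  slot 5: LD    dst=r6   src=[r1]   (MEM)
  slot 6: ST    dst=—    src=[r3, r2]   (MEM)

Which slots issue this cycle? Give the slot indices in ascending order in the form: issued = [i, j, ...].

issued = [0, 1, 2]

#0 MEM src=r7,r1 dispatched  <A:1 Mu:2 Ld:0 B:1 rd:5 wr:3>
#1 MUL src=r7,r4 dispatched  <A:1 Mu:1 Ld:0 B:1 rd:3 wr:2>
#2 ALU src=r1,r0 dispatched  <A:0 Mu:1 Ld:0 B:1 rd:1 wr:1>
#3 MEM src=r0,r2 held:FU  <A:0 Mu:1 Ld:0 B:1 rd:1 wr:1>
#4 MUL src=r3,r6 held:RD_PORT  <A:0 Mu:1 Ld:0 B:1 rd:1 wr:1>
#5 MEM src=r1 held:FU  <A:0 Mu:1 Ld:0 B:1 rd:1 wr:1>
#6 MEM src=r3,r2 held:FU  <A:0 Mu:1 Ld:0 B:1 rd:1 wr:1>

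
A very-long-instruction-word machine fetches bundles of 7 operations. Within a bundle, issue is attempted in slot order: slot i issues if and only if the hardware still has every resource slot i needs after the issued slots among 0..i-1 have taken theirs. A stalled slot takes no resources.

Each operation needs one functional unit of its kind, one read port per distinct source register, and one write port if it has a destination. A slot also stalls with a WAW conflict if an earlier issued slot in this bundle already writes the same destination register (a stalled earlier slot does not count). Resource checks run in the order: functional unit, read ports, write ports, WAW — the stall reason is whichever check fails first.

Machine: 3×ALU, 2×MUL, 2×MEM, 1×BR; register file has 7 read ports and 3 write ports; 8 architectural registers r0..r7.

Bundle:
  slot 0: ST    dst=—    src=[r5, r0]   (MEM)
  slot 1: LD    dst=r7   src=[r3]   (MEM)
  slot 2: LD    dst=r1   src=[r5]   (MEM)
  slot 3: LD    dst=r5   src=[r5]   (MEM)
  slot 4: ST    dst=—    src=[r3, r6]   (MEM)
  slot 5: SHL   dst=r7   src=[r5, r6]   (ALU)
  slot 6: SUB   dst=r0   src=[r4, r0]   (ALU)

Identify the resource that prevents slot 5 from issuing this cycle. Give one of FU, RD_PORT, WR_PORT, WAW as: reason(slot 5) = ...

reason(slot 5) = WAW

(0) want 1×MEM +2rd +0wr — yes → AL3|MU2|ME1|BR1|rd5|wr3
(1) want 1×MEM +1rd +1wr — yes → AL3|MU2|ME0|BR1|rd4|wr2
(2) want 1×MEM +1rd +1wr — FU → AL3|MU2|ME0|BR1|rd4|wr2
(3) want 1×MEM +1rd +1wr — FU → AL3|MU2|ME0|BR1|rd4|wr2
(4) want 1×MEM +2rd +0wr — FU → AL3|MU2|ME0|BR1|rd4|wr2
(5) want 1×ALU +2rd +1wr — WAW → AL3|MU2|ME0|BR1|rd4|wr2
(6) want 1×ALU +2rd +1wr — yes → AL2|MU2|ME0|BR1|rd2|wr1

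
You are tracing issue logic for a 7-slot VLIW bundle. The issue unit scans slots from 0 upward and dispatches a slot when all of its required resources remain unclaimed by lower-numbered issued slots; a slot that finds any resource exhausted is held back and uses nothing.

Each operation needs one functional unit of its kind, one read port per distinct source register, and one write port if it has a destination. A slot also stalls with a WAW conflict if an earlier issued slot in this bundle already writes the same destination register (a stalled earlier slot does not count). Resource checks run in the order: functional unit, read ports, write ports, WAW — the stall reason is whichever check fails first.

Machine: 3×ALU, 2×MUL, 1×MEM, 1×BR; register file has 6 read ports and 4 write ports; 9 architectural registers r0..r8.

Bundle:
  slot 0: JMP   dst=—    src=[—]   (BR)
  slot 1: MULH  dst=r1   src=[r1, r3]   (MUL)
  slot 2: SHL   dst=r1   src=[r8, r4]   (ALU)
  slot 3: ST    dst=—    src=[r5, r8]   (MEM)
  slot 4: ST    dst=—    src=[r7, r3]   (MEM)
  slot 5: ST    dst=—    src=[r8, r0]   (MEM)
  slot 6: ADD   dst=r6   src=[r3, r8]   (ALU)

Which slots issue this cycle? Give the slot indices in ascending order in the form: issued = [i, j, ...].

issued = [0, 1, 3, 6]

[0] BR needs rd=0 wr=0: ok; after: ALU=3 MUL=2 MEM=1 BR=0, R=6, W=4
[1] MUL needs rd=2 wr=1: ok; after: ALU=3 MUL=1 MEM=1 BR=0, R=4, W=3
[2] ALU needs rd=2 wr=1: WAW; after: ALU=3 MUL=1 MEM=1 BR=0, R=4, W=3
[3] MEM needs rd=2 wr=0: ok; after: ALU=3 MUL=1 MEM=0 BR=0, R=2, W=3
[4] MEM needs rd=2 wr=0: FU; after: ALU=3 MUL=1 MEM=0 BR=0, R=2, W=3
[5] MEM needs rd=2 wr=0: FU; after: ALU=3 MUL=1 MEM=0 BR=0, R=2, W=3
[6] ALU needs rd=2 wr=1: ok; after: ALU=2 MUL=1 MEM=0 BR=0, R=0, W=2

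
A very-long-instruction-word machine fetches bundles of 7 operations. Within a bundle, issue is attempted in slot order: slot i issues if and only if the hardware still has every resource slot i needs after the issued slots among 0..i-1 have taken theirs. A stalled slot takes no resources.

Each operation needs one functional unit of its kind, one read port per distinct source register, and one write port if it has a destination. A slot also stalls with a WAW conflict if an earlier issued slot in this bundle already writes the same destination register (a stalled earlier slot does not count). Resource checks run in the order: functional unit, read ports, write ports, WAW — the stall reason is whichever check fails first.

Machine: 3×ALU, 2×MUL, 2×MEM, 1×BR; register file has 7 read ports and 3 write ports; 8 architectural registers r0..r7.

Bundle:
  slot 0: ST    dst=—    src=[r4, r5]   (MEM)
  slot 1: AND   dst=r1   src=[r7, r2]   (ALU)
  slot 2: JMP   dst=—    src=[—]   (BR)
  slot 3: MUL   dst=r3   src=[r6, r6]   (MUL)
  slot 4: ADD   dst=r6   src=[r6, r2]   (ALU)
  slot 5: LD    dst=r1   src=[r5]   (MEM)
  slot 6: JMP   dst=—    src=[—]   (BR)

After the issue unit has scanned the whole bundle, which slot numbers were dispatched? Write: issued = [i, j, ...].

issued = [0, 1, 2, 3, 4]

#0 MEM src=r4,r5 dispatched  <A:3 Mu:2 Ld:1 B:1 rd:5 wr:3>
#1 ALU src=r7,r2 dispatched  <A:2 Mu:2 Ld:1 B:1 rd:3 wr:2>
#2 BR src=- dispatched  <A:2 Mu:2 Ld:1 B:0 rd:3 wr:2>
#3 MUL src=r6,r6 dispatched  <A:2 Mu:1 Ld:1 B:0 rd:2 wr:1>
#4 ALU src=r6,r2 dispatched  <A:1 Mu:1 Ld:1 B:0 rd:0 wr:0>
#5 MEM src=r5 held:RD_PORT  <A:1 Mu:1 Ld:1 B:0 rd:0 wr:0>
#6 BR src=- held:FU  <A:1 Mu:1 Ld:1 B:0 rd:0 wr:0>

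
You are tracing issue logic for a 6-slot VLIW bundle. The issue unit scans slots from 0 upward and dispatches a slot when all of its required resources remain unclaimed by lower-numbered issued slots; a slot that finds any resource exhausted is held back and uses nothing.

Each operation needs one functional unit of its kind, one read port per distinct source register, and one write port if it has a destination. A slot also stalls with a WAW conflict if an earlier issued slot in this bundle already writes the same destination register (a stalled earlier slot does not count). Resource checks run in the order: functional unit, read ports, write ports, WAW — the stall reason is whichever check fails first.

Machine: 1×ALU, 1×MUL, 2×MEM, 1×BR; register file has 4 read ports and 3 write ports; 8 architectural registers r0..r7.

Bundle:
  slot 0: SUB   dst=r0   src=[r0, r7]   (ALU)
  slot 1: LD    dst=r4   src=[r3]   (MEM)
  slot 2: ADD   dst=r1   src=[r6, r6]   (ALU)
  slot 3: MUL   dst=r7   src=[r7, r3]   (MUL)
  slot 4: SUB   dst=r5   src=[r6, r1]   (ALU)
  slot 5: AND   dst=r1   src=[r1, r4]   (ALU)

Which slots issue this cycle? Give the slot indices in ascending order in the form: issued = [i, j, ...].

issued = [0, 1]

  0. ALU→r0 ⇒ go  {0A/1Mu/2Ld/1B | 2r 2w}
  1. MEM→r4 ⇒ go  {0A/1Mu/1Ld/1B | 1r 1w}
  2. ALU→r1 ⇒ no(FU)  {0A/1Mu/1Ld/1B | 1r 1w}
  3. MUL→r7 ⇒ no(RD_PORT)  {0A/1Mu/1Ld/1B | 1r 1w}
  4. ALU→r5 ⇒ no(FU)  {0A/1Mu/1Ld/1B | 1r 1w}
  5. ALU→r1 ⇒ no(FU)  {0A/1Mu/1Ld/1B | 1r 1w}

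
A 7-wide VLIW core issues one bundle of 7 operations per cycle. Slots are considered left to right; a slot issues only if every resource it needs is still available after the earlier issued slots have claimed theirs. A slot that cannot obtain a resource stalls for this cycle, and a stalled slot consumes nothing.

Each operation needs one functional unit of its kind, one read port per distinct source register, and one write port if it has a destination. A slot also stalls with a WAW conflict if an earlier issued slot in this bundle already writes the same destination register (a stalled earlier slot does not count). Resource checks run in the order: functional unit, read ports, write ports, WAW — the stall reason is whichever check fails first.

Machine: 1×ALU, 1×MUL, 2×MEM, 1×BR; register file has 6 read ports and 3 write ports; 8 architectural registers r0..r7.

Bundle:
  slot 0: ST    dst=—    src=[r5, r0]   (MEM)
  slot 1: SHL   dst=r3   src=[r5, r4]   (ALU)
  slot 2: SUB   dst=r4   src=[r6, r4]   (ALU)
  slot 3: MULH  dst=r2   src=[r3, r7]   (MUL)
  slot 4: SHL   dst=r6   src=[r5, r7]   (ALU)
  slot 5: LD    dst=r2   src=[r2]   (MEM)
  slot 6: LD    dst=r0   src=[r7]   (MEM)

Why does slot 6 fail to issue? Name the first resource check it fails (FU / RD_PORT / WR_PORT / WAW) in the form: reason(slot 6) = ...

[0] MEM needs rd=2 wr=0: ok; after: ALU=1 MUL=1 MEM=1 BR=1, R=4, W=3
[1] ALU needs rd=2 wr=1: ok; after: ALU=0 MUL=1 MEM=1 BR=1, R=2, W=2
[2] ALU needs rd=2 wr=1: FU; after: ALU=0 MUL=1 MEM=1 BR=1, R=2, W=2
[3] MUL needs rd=2 wr=1: ok; after: ALU=0 MUL=0 MEM=1 BR=1, R=0, W=1
[4] ALU needs rd=2 wr=1: FU; after: ALU=0 MUL=0 MEM=1 BR=1, R=0, W=1
[5] MEM needs rd=1 wr=1: RD_PORT; after: ALU=0 MUL=0 MEM=1 BR=1, R=0, W=1
[6] MEM needs rd=1 wr=1: RD_PORT; after: ALU=0 MUL=0 MEM=1 BR=1, R=0, W=1

reason(slot 6) = RD_PORT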